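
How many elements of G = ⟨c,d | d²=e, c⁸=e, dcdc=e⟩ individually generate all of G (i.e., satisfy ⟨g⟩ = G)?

⟨g⟩ = G would require ord(g) = |G| = 16, but the maximum element order in G is 8 < 16. So G is not cyclic and no single element generates it: the count is 0.

Answer: 0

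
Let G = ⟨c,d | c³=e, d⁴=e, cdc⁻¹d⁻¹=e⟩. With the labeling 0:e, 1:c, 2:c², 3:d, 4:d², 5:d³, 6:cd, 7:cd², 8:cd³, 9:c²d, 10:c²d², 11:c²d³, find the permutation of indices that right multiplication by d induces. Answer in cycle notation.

(0 3 4 5)(1 6 7 8)(2 9 10 11)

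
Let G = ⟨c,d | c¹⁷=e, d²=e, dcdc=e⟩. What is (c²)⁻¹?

The order of (c²) is 17 (smallest k with (c²)ᵏ = e), so (c²)⁻¹ = (c²)¹⁶ = c¹⁵.
Check: (c²) · (c¹⁵) → (c²) · c¹⁵ = e, giving e as required.

Answer: c¹⁵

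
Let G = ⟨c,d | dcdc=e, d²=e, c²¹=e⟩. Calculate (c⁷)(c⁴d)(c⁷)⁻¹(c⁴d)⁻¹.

[(c⁷), (c⁴d)] = (c⁷)·(c⁴d)·(c⁷)⁻¹·(c⁴d)⁻¹.
  (c⁷) · (c⁴d) = c¹¹d
  (c¹¹d) · (c¹⁴) = c¹⁸d
  (c¹⁸d) · (c⁴d) = c¹⁴

Answer: c¹⁴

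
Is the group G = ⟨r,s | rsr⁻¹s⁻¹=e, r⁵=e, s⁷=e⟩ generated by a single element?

|G| = 35. The element rs has order 35 (its powers give 35 distinct elements), so ⟨rs⟩ = G and G is cyclic.

Answer: Yes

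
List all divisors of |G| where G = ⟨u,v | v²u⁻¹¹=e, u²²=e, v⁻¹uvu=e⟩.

|G| = 44 = 2² · 11. By Lagrange's theorem the order of any subgroup divides 44; the divisors of 44 are 1, 2, 4, 11, 22, 44.

Answer: 1, 2, 4, 11, 22, 44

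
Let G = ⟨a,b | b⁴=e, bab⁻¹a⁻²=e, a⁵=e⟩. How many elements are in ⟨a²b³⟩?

|⟨a²b³⟩| equals the order of a²b³. Compute successive powers until reaching e:
  (a²b³)¹ = a²b³, (a²b³)² = a³b², (a²b³)³ = ab, (a²b³)⁴ = e.
The smallest positive k with (a²b³)ᵏ = e is 4, so |⟨a²b³⟩| = 4.

Answer: 4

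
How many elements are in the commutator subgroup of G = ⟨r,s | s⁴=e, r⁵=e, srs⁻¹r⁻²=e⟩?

G' = [G, G] is generated by all commutators. The generator-pair commutators are: [r, s] = r⁴.
The subgroup they normally generate is {e, r, r², r³, r⁴}, of order 5.
Check: |G/G'| = 20/5 = 4 is the order of the abelianisation.

Answer: 5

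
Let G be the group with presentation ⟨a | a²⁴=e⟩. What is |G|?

G is generated by a single element, so G is cyclic. The relator gives a²⁴ = e and no smaller power is forced to be e, so the 24 powers {a, e, a², a³, a⁴, a⁵, a⁶, a⁷, a⁸, a⁹, a²², a²³, a²¹, a²⁰, a¹², a¹³, a¹¹, a¹⁰, a¹⁴, a¹⁵, a¹⁶, a¹⁷, a¹⁸, a¹⁹} are distinct. Hence |G| = 24.

Answer: 24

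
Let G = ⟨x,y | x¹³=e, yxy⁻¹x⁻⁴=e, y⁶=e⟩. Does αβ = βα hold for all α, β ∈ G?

x·y = xy but y·x = x⁴y, so x·y ≠ y·x and G is not abelian.

Answer: No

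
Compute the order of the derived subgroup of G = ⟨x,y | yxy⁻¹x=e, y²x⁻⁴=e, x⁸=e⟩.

G' = [G, G] is generated by all commutators. The generator-pair commutators are: [x, y] = x².
The subgroup they normally generate is {e, x², x⁴, x⁶}, of order 4.
Check: |G/G'| = 16/4 = 4 is the order of the abelianisation.

Answer: 4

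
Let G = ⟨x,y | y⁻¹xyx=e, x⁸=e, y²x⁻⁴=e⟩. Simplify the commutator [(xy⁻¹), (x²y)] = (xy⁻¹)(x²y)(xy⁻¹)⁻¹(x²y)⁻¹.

[(xy⁻¹), (x²y)] = (xy⁻¹)·(x²y)·(xy⁻¹)⁻¹·(x²y)⁻¹.
  (xy⁻¹) · (x²y) = x⁷
  (x⁷) · (xy) = y
  y · (x²y⁻¹) = x⁶

Answer: x⁶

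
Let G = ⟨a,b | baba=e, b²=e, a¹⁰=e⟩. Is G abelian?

a·b = ab but b·a = a⁹b, so a·b ≠ b·a and G is not abelian.

Answer: No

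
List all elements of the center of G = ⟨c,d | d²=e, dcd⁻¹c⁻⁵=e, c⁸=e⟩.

An element z ∈ Z(G) iff z commutes with every generator.
For example c² is central: (c²)·c = c³ = c·(c²); (c²)·d = c²d = d·(c²).
Whereas c ∉ Z(G) since c·d = cd ≠ c⁵d = d·c.
Checking each of the 16 elements this way gives Z(G) = {e, c², c⁴, c⁶}, of order 4.

Answer: {e, c², c⁴, c⁶}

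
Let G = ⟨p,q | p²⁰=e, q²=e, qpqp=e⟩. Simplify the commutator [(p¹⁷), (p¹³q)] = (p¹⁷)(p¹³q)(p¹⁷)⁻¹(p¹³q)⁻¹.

[(p¹⁷), (p¹³q)] = (p¹⁷)·(p¹³q)·(p¹⁷)⁻¹·(p¹³q)⁻¹.
  (p¹⁷) · (p¹³q) = p¹⁰q
  (p¹⁰q) · (p³) = p⁷q
  (p⁷q) · (p¹³q) = p¹⁴

Answer: p¹⁴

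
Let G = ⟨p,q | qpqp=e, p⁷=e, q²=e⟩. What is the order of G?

Enumerate words in the generators, reducing via the relations: the distinct elements are
  {e, p, q, pq, p², p³, p⁴, p⁵, p⁶, p²q, p³q, p⁴q, p⁵q, p⁶q}.
No further products give new elements, so |G| = 14.

Answer: 14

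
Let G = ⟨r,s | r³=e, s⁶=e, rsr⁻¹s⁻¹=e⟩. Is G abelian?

Each pair of generators commutes: r·s = rs = s·r. Since the generators pairwise commute, every element of G commutes with every other, so G is abelian.

Answer: Yes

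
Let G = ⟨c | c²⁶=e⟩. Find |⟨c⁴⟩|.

|⟨c⁴⟩| equals the order of c⁴. Compute successive powers until reaching e:
  (c⁴)¹ = c⁴, (c⁴)² = c⁸, (c⁴)³ = c¹², (c⁴)⁴ = c¹⁶, (c⁴)⁵ = c²⁰, (c⁴)⁶ = c²⁴, (c⁴)⁷ = c², (c⁴)⁸ = c⁶, (c⁴)⁹ = c¹⁰, (c⁴)¹⁰ = c¹⁴, (c⁴)¹¹ = c¹⁸, (c⁴)¹² = c²², (c⁴)¹³ = e.
The smallest positive k with (c⁴)ᵏ = e is 13, so |⟨c⁴⟩| = 13.

Answer: 13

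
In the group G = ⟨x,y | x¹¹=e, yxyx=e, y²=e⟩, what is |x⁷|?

Compute successive powers until reaching e:
  (x⁷)¹ = x⁷, (x⁷)² = x³, (x⁷)³ = x¹⁰, (x⁷)⁴ = x⁶, (x⁷)⁵ = x², (x⁷)⁶ = x⁹, (x⁷)⁷ = x⁵, (x⁷)⁸ = x, (x⁷)⁹ = x⁸, (x⁷)¹⁰ = x⁴, (x⁷)¹¹ = e.
The smallest positive k with (x⁷)ᵏ = e is 11.

Answer: 11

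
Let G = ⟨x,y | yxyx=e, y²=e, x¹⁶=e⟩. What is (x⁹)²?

Compute successive powers of (x⁹), reducing at each step:
  (x⁹)²: (x⁹) · x⁹ = x²

Answer: x²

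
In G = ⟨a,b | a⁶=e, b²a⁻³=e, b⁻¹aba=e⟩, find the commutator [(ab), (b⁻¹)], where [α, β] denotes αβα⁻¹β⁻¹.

[(ab), (b⁻¹)] = (ab)·(b⁻¹)·(ab)⁻¹·(b⁻¹)⁻¹.
  (ab) · (b⁻¹) = a
  a · (ab⁻¹) = a²b⁻¹
  (a²b⁻¹) · b = a²

Answer: a²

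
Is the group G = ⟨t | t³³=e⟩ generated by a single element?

|G| = 33. The element t has order 33 (its powers give 33 distinct elements), so ⟨t⟩ = G and G is cyclic.

Answer: Yes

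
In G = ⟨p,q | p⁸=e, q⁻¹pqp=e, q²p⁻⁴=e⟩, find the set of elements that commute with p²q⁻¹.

⟨p²q⁻¹⟩ ⊆ C_G(p²q⁻¹) since powers of p²q⁻¹ commute with p²q⁻¹; so |C_G(p²q⁻¹)| ≥ |⟨p²q⁻¹⟩| = 4.
By orbit–stabilizer, |C_G(p²q⁻¹)| = |G| / |conj. class of p²q⁻¹| = 16 / 4 = 4.
The 4 elements commuting with p²q⁻¹ are {e, p⁴, p²q, p²q⁻¹}.

Answer: {e, p⁴, p²q, p²q⁻¹}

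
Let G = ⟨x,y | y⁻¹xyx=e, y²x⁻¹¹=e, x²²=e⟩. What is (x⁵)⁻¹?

The order of (x⁵) is 22 (smallest k with (x⁵)ᵏ = e), so (x⁵)⁻¹ = (x⁵)²¹ = x¹⁷.
Check: (x⁵) · (x¹⁷) → (x⁵) · x¹⁷ = e, giving e as required.

Answer: x¹⁷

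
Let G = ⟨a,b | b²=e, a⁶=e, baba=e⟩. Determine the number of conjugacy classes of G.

The conjugacy classes (representative and size) are:
  [e] (size 1), [a⁵] (size 2), [a⁴] (size 2), [a³] (size 1), [b] (size 3), [a³b] (size 3).
Class equation: 1 + 2 + 2 + 1 + 3 + 3 = 12 = |G|. So G has 6 conjugacy classes.

Answer: 6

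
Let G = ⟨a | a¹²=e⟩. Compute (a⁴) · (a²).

Compute (a⁴) · (a²) by multiplying left to right and reducing via the relations at each step:
  (a⁴) · a² = a⁶

Answer: a⁶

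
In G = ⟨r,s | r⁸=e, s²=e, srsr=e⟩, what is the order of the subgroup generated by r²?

|⟨r²⟩| equals the order of r². Compute successive powers until reaching e:
  (r²)¹ = r², (r²)² = r⁴, (r²)³ = r⁶, (r²)⁴ = e.
The smallest positive k with (r²)ᵏ = e is 4, so |⟨r²⟩| = 4.

Answer: 4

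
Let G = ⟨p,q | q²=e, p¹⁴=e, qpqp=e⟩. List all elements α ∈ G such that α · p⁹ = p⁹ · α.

⟨p⁹⟩ ⊆ C_G(p⁹) since powers of p⁹ commute with p⁹; so |C_G(p⁹)| ≥ |⟨p⁹⟩| = 14.
By orbit–stabilizer, |C_G(p⁹)| = |G| / |conj. class of p⁹| = 28 / 2 = 14.
The 14 elements commuting with p⁹ are {e, p, p², p³, p⁴, p⁵, p⁶, p⁷, p⁸, p⁹, p¹⁰, p¹¹, p¹², p¹³}.

Answer: {e, p, p², p³, p⁴, p⁵, p⁶, p⁷, p⁸, p⁹, p¹⁰, p¹¹, p¹², p¹³}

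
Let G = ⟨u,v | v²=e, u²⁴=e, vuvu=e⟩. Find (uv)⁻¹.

The order of (uv) is 2 (smallest k with (uv)ᵏ = e), so (uv)⁻¹ = (uv)¹ = uv.
Check: (uv) · (uv) → (uv) · u = v;   v · v = e, giving e as required.

Answer: uv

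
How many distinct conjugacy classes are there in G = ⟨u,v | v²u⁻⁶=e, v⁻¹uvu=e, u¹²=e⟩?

The conjugacy classes (representative and size) are:
  [e] (size 1), [u¹¹] (size 2), [u²] (size 2), [u⁹] (size 2), [u⁴] (size 2), [u⁵] (size 2), [u⁶] (size 1), [u²v] (size 6), [uv] (size 6).
Class equation: 1 + 2 + 2 + 2 + 2 + 2 + 1 + 6 + 6 = 24 = |G|. So G has 9 conjugacy classes.

Answer: 9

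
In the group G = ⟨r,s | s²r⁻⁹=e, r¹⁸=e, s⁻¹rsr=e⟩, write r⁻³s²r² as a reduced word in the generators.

Multiply left to right, reducing at each step:
  (r¹⁵) · s² = r⁶
  (r⁶) · r² = r⁸

Answer: r⁸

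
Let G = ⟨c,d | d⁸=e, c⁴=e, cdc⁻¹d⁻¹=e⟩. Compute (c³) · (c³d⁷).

Compute (c³) · (c³d⁷) by multiplying left to right and reducing via the relations at each step:
  (c³) · c³ = c²
  (c²) · d⁷ = c²d⁷

Answer: c²d⁷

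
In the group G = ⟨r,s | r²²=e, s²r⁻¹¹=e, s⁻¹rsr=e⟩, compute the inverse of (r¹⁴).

The order of (r¹⁴) is 11 (smallest k with (r¹⁴)ᵏ = e), so (r¹⁴)⁻¹ = (r¹⁴)¹⁰ = r⁸.
Check: (r¹⁴) · (r⁸) → (r¹⁴) · r⁸ = e, giving e as required.

Answer: r⁸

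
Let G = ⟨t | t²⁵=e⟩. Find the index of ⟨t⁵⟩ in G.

First find ord(t⁵) by computing successive powers:
  (t⁵)¹ = t⁵, (t⁵)² = t¹⁰, (t⁵)³ = t¹⁵, (t⁵)⁴ = t²⁰, (t⁵)⁵ = e.
So |⟨t⁵⟩| = ord(t⁵) = 5. With |G| = 25, by Lagrange [G : ⟨t⁵⟩] = 25/5 = 5.

Answer: 5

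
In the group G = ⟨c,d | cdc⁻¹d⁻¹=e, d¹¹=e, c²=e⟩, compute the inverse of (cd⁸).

The order of (cd⁸) is 22 (smallest k with (cd⁸)ᵏ = e), so (cd⁸)⁻¹ = (cd⁸)²¹ = cd³.
Check: (cd⁸) · (cd³) → (cd⁸) · c = d⁸;   (d⁸) · d³ = e, giving e as required.

Answer: cd³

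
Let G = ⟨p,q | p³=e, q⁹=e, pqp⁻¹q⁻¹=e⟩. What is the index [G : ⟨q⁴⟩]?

First find ord(q⁴) by computing successive powers:
  (q⁴)¹ = q⁴, (q⁴)² = q⁸, (q⁴)³ = q³, (q⁴)⁴ = q⁷, (q⁴)⁵ = q², (q⁴)⁶ = q⁶, (q⁴)⁷ = q, (q⁴)⁸ = q⁵, (q⁴)⁹ = e.
So |⟨q⁴⟩| = ord(q⁴) = 9. With |G| = 27, by Lagrange [G : ⟨q⁴⟩] = 27/9 = 3.

Answer: 3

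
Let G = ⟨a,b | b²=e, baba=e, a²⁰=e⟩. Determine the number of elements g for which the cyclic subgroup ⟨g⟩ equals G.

⟨g⟩ = G would require ord(g) = |G| = 40, but the maximum element order in G is 20 < 40. So G is not cyclic and no single element generates it: the count is 0.

Answer: 0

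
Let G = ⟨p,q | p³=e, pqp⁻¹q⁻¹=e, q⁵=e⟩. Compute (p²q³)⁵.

Compute successive powers of (p²q³), reducing at each step:
  (p²q³)²: (p²q³) · p² = pq³;   (pq³) · q³ = pq
  (p²q³)³: (pq) · p² = q;   q · q³ = q⁴
  (p²q³)⁴: (q⁴) · p² = p²q⁴;   (p²q⁴) · q³ = p²q²
  (p²q³)⁵: (p²q²) · p² = pq²;   (pq²) · q³ = p

Answer: p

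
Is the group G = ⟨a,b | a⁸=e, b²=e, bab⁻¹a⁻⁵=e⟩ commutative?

a·b = ab but b·a = a⁵b, so a·b ≠ b·a and G is not abelian.

Answer: No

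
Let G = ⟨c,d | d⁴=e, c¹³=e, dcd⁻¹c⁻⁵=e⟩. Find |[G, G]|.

G' = [G, G] is generated by all commutators. The generator-pair commutators are: [c, d] = c⁹.
The subgroup they normally generate is {e, c, c², c³, c⁴, c⁵, c⁶, c⁷, c⁸, c⁹, c¹⁰, c¹¹, c¹²}, of order 13.
Check: |G/G'| = 52/13 = 4 is the order of the abelianisation.

Answer: 13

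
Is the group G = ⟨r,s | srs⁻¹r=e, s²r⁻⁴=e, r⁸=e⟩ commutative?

r·s = rs but s·r = r³s⁻¹, so r·s ≠ s·r and G is not abelian.

Answer: No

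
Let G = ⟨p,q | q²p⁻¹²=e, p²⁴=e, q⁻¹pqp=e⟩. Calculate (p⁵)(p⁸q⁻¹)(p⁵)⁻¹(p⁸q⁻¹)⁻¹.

[(p⁵), (p⁸q⁻¹)] = (p⁵)·(p⁸q⁻¹)·(p⁵)⁻¹·(p⁸q⁻¹)⁻¹.
  (p⁵) · (p⁸q⁻¹) = pq
  (pq) · (p¹⁹) = p⁶q
  (p⁶q) · (p⁸q) = p¹⁰

Answer: p¹⁰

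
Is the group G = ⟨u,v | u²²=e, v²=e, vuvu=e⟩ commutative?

u·v = uv but v·u = u²¹v, so u·v ≠ v·u and G is not abelian.

Answer: No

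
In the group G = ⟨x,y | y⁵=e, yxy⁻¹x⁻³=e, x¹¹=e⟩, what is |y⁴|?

Compute successive powers until reaching e:
  (y⁴)¹ = y⁴, (y⁴)² = y³, (y⁴)³ = y², (y⁴)⁴ = y, (y⁴)⁵ = e.
The smallest positive k with (y⁴)ᵏ = e is 5.

Answer: 5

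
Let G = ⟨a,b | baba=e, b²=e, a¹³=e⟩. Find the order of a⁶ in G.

Compute successive powers until reaching e:
  (a⁶)¹ = a⁶, (a⁶)² = a¹², (a⁶)³ = a⁵, (a⁶)⁴ = a¹¹, (a⁶)⁵ = a⁴, (a⁶)⁶ = a¹⁰, (a⁶)⁷ = a³, (a⁶)⁸ = a⁹, (a⁶)⁹ = a², (a⁶)¹⁰ = a⁸, (a⁶)¹¹ = a, (a⁶)¹² = a⁷, (a⁶)¹³ = e.
The smallest positive k with (a⁶)ᵏ = e is 13.

Answer: 13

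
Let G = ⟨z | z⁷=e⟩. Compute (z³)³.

Compute successive powers of (z³), reducing at each step:
  (z³)²: (z³) · z³ = z⁶
  (z³)³: (z⁶) · z³ = z²

Answer: z²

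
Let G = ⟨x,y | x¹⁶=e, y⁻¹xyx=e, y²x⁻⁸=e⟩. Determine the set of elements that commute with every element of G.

An element z ∈ Z(G) iff z commutes with every generator.
For example x⁸ is central: (x⁸)·x = x⁹ = x·(x⁸); (x⁸)·y = y⁻¹ = y·(x⁸).
Whereas x ∉ Z(G) since x·y = xy ≠ x⁷y⁻¹ = y·x.
Checking each of the 32 elements this way gives Z(G) = {e, x⁸}, of order 2.

Answer: {e, x⁸}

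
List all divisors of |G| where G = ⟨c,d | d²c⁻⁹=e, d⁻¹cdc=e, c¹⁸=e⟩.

|G| = 36 = 2² · 3². By Lagrange's theorem the order of any subgroup divides 36; the divisors of 36 are 1, 2, 3, 4, 6, 9, 12, 18, 36.

Answer: 1, 2, 3, 4, 6, 9, 12, 18, 36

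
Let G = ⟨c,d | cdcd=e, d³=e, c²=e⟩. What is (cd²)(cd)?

Compute (cd²) · (cd) by multiplying left to right and reducing via the relations at each step:
  (cd²) · c = d
  d · d = d²

Answer: d²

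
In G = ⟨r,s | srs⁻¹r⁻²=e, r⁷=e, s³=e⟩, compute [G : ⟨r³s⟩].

First find ord(r³s) by computing successive powers:
  (r³s)¹ = r³s, (r³s)² = r²s², (r³s)³ = e.
So |⟨r³s⟩| = ord(r³s) = 3. With |G| = 21, by Lagrange [G : ⟨r³s⟩] = 21/3 = 7.

Answer: 7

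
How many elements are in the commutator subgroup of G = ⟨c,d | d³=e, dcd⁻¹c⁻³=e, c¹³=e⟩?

G' = [G, G] is generated by all commutators. The generator-pair commutators are: [c, d] = c¹¹.
The subgroup they normally generate is {e, c, c², c³, c⁴, c⁵, c⁶, c⁷, c⁸, c⁹, c¹⁰, c¹¹, c¹²}, of order 13.
Check: |G/G'| = 39/13 = 3 is the order of the abelianisation.

Answer: 13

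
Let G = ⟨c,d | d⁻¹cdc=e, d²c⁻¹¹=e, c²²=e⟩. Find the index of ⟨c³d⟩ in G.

First find ord(c³d) by computing successive powers:
  (c³d)¹ = c³d, (c³d)² = c¹¹, (c³d)³ = c³d⁻¹, (c³d)⁴ = e.
So |⟨c³d⟩| = ord(c³d) = 4. With |G| = 44, by Lagrange [G : ⟨c³d⟩] = 44/4 = 11.

Answer: 11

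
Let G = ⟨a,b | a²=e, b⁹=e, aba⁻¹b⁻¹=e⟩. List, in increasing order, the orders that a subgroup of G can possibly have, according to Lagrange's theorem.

|G| = 18 = 2 · 3². By Lagrange's theorem the order of any subgroup divides 18; the divisors of 18 are 1, 2, 3, 6, 9, 18.

Answer: 1, 2, 3, 6, 9, 18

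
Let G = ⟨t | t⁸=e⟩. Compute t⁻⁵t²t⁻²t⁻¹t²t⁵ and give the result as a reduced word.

Multiply left to right, reducing at each step:
  (t³) · t² = t⁵
  (t⁵) · t⁻² = t³
  (t³) · t⁻¹ = t²
  (t²) · t² = t⁴
  (t⁴) · t⁵ = t

Answer: t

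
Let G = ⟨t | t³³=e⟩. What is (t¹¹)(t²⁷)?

Compute (t¹¹) · (t²⁷) by multiplying left to right and reducing via the relations at each step:
  (t¹¹) · t²⁷ = t⁵

Answer: t⁵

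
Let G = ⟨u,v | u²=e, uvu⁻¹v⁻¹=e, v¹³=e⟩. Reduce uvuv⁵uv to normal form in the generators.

Multiply left to right, reducing at each step:
  u · v = uv
  (uv) · u = v
  v · v⁵ = v⁶
  (v⁶) · u = uv⁶
  (uv⁶) · v = uv⁷

Answer: uv⁷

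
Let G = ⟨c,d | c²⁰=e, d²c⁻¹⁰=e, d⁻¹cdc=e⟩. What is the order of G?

Enumerate words in the generators, reducing via the relations: the distinct elements are
  {c, d, e, cd, c², c³, c⁴, c⁵, c⁶, c⁷, c⁸, c⁹, c²d, c³d, c¹², c¹³, c¹¹, c¹⁰, c¹⁴, c¹⁵, c¹⁶, c¹⁷, c¹⁸, c¹⁹, c⁴d, c⁵d, c⁶d, c⁷d, c⁸d, c⁹d, d⁻¹, cd⁻¹, c²d⁻¹, c³d⁻¹, c⁴d⁻¹, c⁵d⁻¹, c⁶d⁻¹, c⁷d⁻¹, c⁸d⁻¹, c⁹d⁻¹}.
No further products give new elements, so |G| = 40.

Answer: 40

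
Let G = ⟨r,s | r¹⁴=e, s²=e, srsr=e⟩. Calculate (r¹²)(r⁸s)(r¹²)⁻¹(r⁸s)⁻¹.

[(r¹²), (r⁸s)] = (r¹²)·(r⁸s)·(r¹²)⁻¹·(r⁸s)⁻¹.
  (r¹²) · (r⁸s) = r⁶s
  (r⁶s) · (r²) = r⁴s
  (r⁴s) · (r⁸s) = r¹⁰

Answer: r¹⁰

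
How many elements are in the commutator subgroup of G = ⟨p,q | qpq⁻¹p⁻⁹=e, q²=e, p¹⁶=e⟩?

G' = [G, G] is generated by all commutators. The generator-pair commutators are: [p, q] = p⁸.
The subgroup they normally generate is {e, p⁸}, of order 2.
Check: |G/G'| = 32/2 = 16 is the order of the abelianisation.

Answer: 2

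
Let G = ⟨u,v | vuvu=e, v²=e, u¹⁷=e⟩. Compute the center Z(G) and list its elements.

An element z ∈ Z(G) iff z commutes with every generator.
For example e is central: e·u = u = u·e; e·v = v = v·e.
Whereas u ∉ Z(G) since u·v = uv ≠ u¹⁶v = v·u.
Checking each of the 34 elements this way gives Z(G) = {e}, of order 1.

Answer: {e}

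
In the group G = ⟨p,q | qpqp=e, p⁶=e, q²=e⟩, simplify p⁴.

Compute successive powers of p, reducing at each step:
  p²: p · p = p²
  p³: (p²) · p = p³
  p⁴: (p³) · p = p⁴

Answer: p⁴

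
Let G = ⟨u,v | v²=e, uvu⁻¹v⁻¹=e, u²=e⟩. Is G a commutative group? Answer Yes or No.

Each pair of generators commutes: u·v = uv = v·u. Since the generators pairwise commute, every element of G commutes with every other, so G is abelian.

Answer: Yes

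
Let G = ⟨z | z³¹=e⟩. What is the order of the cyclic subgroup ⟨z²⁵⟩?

|⟨z²⁵⟩| equals the order of z²⁵. Compute successive powers until reaching e:
  (z²⁵)¹ = z²⁵, (z²⁵)² = z¹⁹, (z²⁵)³ = z¹³, (z²⁵)⁴ = z⁷, (z²⁵)⁵ = z, (z²⁵)⁶ = z²⁶, (z²⁵)⁷ = z²⁰, (z²⁵)⁸ = z¹⁴, (z²⁵)⁹ = z⁸, (z²⁵)¹⁰ = z², (z²⁵)¹¹ = z²⁷, (z²⁵)¹² = z²¹, (z²⁵)¹³ = z¹⁵, (z²⁵)¹⁴ = z⁹, (z²⁵)¹⁵ = z³, (z²⁵)¹⁶ = z²⁸, (z²⁵)¹⁷ = z²², (z²⁵)¹⁸ = z¹⁶, (z²⁵)¹⁹ = z¹⁰, (z²⁵)²⁰ = z⁴, (z²⁵)²¹ = z²⁹, (z²⁵)²² = z²³, (z²⁵)²³ = z¹⁷, (z²⁵)²⁴ = z¹¹, (z²⁵)²⁵ = z⁵, (z²⁵)²⁶ = z³⁰, (z²⁵)²⁷ = z²⁴, (z²⁵)²⁸ = z¹⁸, (z²⁵)²⁹ = z¹², (z²⁵)³⁰ = z⁶, (z²⁵)³¹ = e.
The smallest positive k with (z²⁵)ᵏ = e is 31, so |⟨z²⁵⟩| = 31.

Answer: 31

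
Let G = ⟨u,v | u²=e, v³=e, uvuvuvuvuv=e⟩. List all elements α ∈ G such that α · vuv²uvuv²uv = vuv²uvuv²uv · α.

⟨vuv²uvuv²uv⟩ ⊆ C_G(vuv²uvuv²uv) since powers of vuv²uvuv²uv commute with vuv²uvuv²uv; so |C_G(vuv²uvuv²uv)| ≥ |⟨vuv²uvuv²uv⟩| = 2.
By orbit–stabilizer, |C_G(vuv²uvuv²uv)| = |G| / |conj. class of vuv²uvuv²uv| = 60 / 15 = 4.
The 4 elements commuting with vuv²uvuv²uv are {e, u, uvuv²uvuv²uv, vuv²uvuv²uv}.

Answer: {e, u, uvuv²uvuv²uv, vuv²uvuv²uv}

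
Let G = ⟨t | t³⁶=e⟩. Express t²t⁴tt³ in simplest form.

Multiply left to right, reducing at each step:
  (t²) · t⁴ = t⁶
  (t⁶) · t = t⁷
  (t⁷) · t³ = t¹⁰

Answer: t¹⁰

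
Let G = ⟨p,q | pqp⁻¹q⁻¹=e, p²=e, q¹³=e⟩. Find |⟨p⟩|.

|⟨p⟩| equals the order of p. Compute successive powers until reaching e:
  p¹ = p, p² = e.
The smallest positive k with pᵏ = e is 2, so |⟨p⟩| = 2.

Answer: 2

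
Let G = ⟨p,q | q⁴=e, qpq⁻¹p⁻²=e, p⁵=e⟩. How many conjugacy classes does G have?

The conjugacy classes (representative and size) are:
  [e] (size 1), [p⁴] (size 4), [p²q] (size 5), [q²] (size 5), [p³q³] (size 5).
Class equation: 1 + 4 + 5 + 5 + 5 = 20 = |G|. So G has 5 conjugacy classes.

Answer: 5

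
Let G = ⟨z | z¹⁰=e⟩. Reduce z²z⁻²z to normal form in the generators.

Multiply left to right, reducing at each step:
  (z²) · z⁻² = e
  e · z = z

Answer: z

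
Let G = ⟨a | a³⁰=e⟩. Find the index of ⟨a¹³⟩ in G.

First find ord(a¹³) by computing successive powers:
  (a¹³)¹ = a¹³, (a¹³)² = a²⁶, (a¹³)³ = a⁹, (a¹³)⁴ = a²², (a¹³)⁵ = a⁵, (a¹³)⁶ = a¹⁸, (a¹³)⁷ = a, (a¹³)⁸ = a¹⁴, (a¹³)⁹ = a²⁷, (a¹³)¹⁰ = a¹⁰, (a¹³)¹¹ = a²³, (a¹³)¹² = a⁶, (a¹³)¹³ = a¹⁹, (a¹³)¹⁴ = a², (a¹³)¹⁵ = a¹⁵, (a¹³)¹⁶ = a²⁸, (a¹³)¹⁷ = a¹¹, (a¹³)¹⁸ = a²⁴, (a¹³)¹⁹ = a⁷, (a¹³)²⁰ = a²⁰, (a¹³)²¹ = a³, (a¹³)²² = a¹⁶, (a¹³)²³ = a²⁹, (a¹³)²⁴ = a¹², (a¹³)²⁵ = a²⁵, (a¹³)²⁶ = a⁸, (a¹³)²⁷ = a²¹, (a¹³)²⁸ = a⁴, (a¹³)²⁹ = a¹⁷, (a¹³)³⁰ = e.
So |⟨a¹³⟩| = ord(a¹³) = 30. With |G| = 30, by Lagrange [G : ⟨a¹³⟩] = 30/30 = 1.

Answer: 1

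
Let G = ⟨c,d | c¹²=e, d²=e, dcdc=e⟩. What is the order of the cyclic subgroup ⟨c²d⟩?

|⟨c²d⟩| equals the order of c²d. Compute successive powers until reaching e:
  (c²d)¹ = c²d, (c²d)² = e.
The smallest positive k with (c²d)ᵏ = e is 2, so |⟨c²d⟩| = 2.

Answer: 2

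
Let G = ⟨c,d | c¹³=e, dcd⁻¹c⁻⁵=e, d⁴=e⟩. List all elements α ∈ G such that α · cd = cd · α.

⟨cd⟩ ⊆ C_G(cd) since powers of cd commute with cd; so |C_G(cd)| ≥ |⟨cd⟩| = 4.
By orbit–stabilizer, |C_G(cd)| = |G| / |conj. class of cd| = 52 / 13 = 4.
The 4 elements commuting with cd are {e, cd, c⁵d³, c⁶d²}.

Answer: {e, cd, c⁵d³, c⁶d²}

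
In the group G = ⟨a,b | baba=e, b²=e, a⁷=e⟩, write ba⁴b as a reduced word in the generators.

Multiply left to right, reducing at each step:
  b · a⁴ = a³b
  (a³b) · b = a³

Answer: a³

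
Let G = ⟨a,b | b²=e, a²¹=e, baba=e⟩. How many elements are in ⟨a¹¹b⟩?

|⟨a¹¹b⟩| equals the order of a¹¹b. Compute successive powers until reaching e:
  (a¹¹b)¹ = a¹¹b, (a¹¹b)² = e.
The smallest positive k with (a¹¹b)ᵏ = e is 2, so |⟨a¹¹b⟩| = 2.

Answer: 2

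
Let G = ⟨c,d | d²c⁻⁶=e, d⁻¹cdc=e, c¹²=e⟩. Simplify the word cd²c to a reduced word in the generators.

Multiply left to right, reducing at each step:
  c · d² = c⁷
  (c⁷) · c = c⁸

Answer: c⁸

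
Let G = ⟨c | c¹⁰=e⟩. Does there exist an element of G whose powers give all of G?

|G| = 10. The element c has order 10 (its powers give 10 distinct elements), so ⟨c⟩ = G and G is cyclic.

Answer: Yes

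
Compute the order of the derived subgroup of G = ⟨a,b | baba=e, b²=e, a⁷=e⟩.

G' = [G, G] is generated by all commutators. The generator-pair commutators are: [a, b] = a².
The subgroup they normally generate is {e, a, a², a³, a⁴, a⁵, a⁶}, of order 7.
Check: |G/G'| = 14/7 = 2 is the order of the abelianisation.

Answer: 7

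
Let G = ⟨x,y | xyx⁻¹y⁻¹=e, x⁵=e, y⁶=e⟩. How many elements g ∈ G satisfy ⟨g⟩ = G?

G is cyclic of order 30. An element generates G iff its order is 30, and a cyclic group of order 30 has exactly φ(30) = 8 such elements.

Answer: 8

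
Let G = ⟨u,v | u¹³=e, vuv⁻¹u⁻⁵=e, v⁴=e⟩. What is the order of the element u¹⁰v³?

Compute successive powers until reaching e:
  (u¹⁰v³)¹ = u¹⁰v³, (u¹⁰v³)² = u¹²v², (u¹⁰v³)³ = u²v, (u¹⁰v³)⁴ = e.
The smallest positive k with (u¹⁰v³)ᵏ = e is 4.

Answer: 4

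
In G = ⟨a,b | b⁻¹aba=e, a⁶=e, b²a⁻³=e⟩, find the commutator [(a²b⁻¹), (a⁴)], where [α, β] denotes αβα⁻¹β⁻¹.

[(a²b⁻¹), (a⁴)] = (a²b⁻¹)·(a⁴)·(a²b⁻¹)⁻¹·(a⁴)⁻¹.
  (a²b⁻¹) · (a⁴) = ab
  (ab) · (a²b) = a²
  (a²) · (a²) = a⁴

Answer: a⁴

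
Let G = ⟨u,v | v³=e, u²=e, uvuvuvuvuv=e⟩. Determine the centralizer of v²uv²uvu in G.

⟨v²uv²uvu⟩ ⊆ C_G(v²uv²uvu) since powers of v²uv²uvu commute with v²uv²uvu; so |C_G(v²uv²uvu)| ≥ |⟨v²uv²uvu⟩| = 3.
By orbit–stabilizer, |C_G(v²uv²uvu)| = |G| / |conj. class of v²uv²uvu| = 60 / 20 = 3.
The 3 elements commuting with v²uv²uvu are {e, uv²uvuv, v²uv²uvu}.

Answer: {e, uv²uvuv, v²uv²uvu}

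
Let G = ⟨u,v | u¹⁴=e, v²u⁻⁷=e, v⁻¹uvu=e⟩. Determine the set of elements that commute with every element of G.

An element z ∈ Z(G) iff z commutes with every generator.
For example u⁷ is central: (u⁷)·u = u⁸ = u·(u⁷); (u⁷)·v = v⁻¹ = v·(u⁷).
Whereas u ∉ Z(G) since u·v = uv ≠ u⁶v⁻¹ = v·u.
Checking each of the 28 elements this way gives Z(G) = {e, u⁷}, of order 2.

Answer: {e, u⁷}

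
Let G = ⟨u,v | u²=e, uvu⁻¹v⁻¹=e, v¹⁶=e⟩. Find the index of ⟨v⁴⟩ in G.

First find ord(v⁴) by computing successive powers:
  (v⁴)¹ = v⁴, (v⁴)² = v⁸, (v⁴)³ = v¹², (v⁴)⁴ = e.
So |⟨v⁴⟩| = ord(v⁴) = 4. With |G| = 32, by Lagrange [G : ⟨v⁴⟩] = 32/4 = 8.

Answer: 8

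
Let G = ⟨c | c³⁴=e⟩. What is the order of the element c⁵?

Compute successive powers until reaching e:
  (c⁵)¹ = c⁵, (c⁵)² = c¹⁰, (c⁵)³ = c¹⁵, (c⁵)⁴ = c²⁰, (c⁵)⁵ = c²⁵, (c⁵)⁶ = c³⁰, (c⁵)⁷ = c, (c⁵)⁸ = c⁶, (c⁵)⁹ = c¹¹, (c⁵)¹⁰ = c¹⁶, (c⁵)¹¹ = c²¹, (c⁵)¹² = c²⁶, (c⁵)¹³ = c³¹, (c⁵)¹⁴ = c², (c⁵)¹⁵ = c⁷, (c⁵)¹⁶ = c¹², (c⁵)¹⁷ = c¹⁷, (c⁵)¹⁸ = c²², (c⁵)¹⁹ = c²⁷, (c⁵)²⁰ = c³², (c⁵)²¹ = c³, (c⁵)²² = c⁸, (c⁵)²³ = c¹³, (c⁵)²⁴ = c¹⁸, (c⁵)²⁵ = c²³, (c⁵)²⁶ = c²⁸, (c⁵)²⁷ = c³³, (c⁵)²⁸ = c⁴, (c⁵)²⁹ = c⁹, (c⁵)³⁰ = c¹⁴, (c⁵)³¹ = c¹⁹, (c⁵)³² = c²⁴, (c⁵)³³ = c²⁹, (c⁵)³⁴ = e.
The smallest positive k with (c⁵)ᵏ = e is 34.

Answer: 34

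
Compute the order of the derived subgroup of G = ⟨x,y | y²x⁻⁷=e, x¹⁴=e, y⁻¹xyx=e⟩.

G' = [G, G] is generated by all commutators. The generator-pair commutators are: [x, y] = x².
The subgroup they normally generate is {e, x², x⁴, x⁶, x⁸, x¹⁰, x¹²}, of order 7.
Check: |G/G'| = 28/7 = 4 is the order of the abelianisation.

Answer: 7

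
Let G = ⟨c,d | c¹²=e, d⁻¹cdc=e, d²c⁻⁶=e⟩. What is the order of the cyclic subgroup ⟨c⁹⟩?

|⟨c⁹⟩| equals the order of c⁹. Compute successive powers until reaching e:
  (c⁹)¹ = c⁹, (c⁹)² = c⁶, (c⁹)³ = c³, (c⁹)⁴ = e.
The smallest positive k with (c⁹)ᵏ = e is 4, so |⟨c⁹⟩| = 4.

Answer: 4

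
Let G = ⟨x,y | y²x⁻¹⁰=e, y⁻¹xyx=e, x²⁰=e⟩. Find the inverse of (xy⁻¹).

The order of (xy⁻¹) is 4 (smallest k with (xy⁻¹)ᵏ = e), so (xy⁻¹)⁻¹ = (xy⁻¹)³ = xy.
Check: (xy⁻¹) · (xy) → (xy⁻¹) · x = y⁻¹;   (y⁻¹) · y = e, giving e as required.

Answer: xy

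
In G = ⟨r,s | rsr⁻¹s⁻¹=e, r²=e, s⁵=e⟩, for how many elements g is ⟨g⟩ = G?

G is cyclic of order 10. An element generates G iff its order is 10, and a cyclic group of order 10 has exactly φ(10) = 4 such elements.

Answer: 4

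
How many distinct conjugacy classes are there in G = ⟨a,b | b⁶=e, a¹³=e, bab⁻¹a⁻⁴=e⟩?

The conjugacy classes (representative and size) are:
  [e] (size 1), [a⁴] (size 6), [a¹¹] (size 6), [a⁷b] (size 13), [a⁸b²] (size 13), [a¹²b³] (size 13), [a⁵b⁴] (size 13), [a¹¹b⁵] (size 13).
Class equation: 1 + 6 + 6 + 13 + 13 + 13 + 13 + 13 = 78 = |G|. So G has 8 conjugacy classes.

Answer: 8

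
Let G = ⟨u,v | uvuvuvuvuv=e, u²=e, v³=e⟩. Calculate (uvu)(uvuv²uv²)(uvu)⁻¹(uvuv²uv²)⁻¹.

[(uvu), (uvuv²uv²)] = (uvu)·(uvuv²uv²)·(uvu)⁻¹·(uvuv²uv²)⁻¹.
  (uvu) · (uvuv²uv²) = vuvu
  (vuvu) · (uv²u) = v
  v · (vuvuv²u) = v²uvuv²u

Answer: v²uvuv²u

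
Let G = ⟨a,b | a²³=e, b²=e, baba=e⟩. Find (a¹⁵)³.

Compute successive powers of (a¹⁵), reducing at each step:
  (a¹⁵)²: (a¹⁵) · a¹⁵ = a⁷
  (a¹⁵)³: (a⁷) · a¹⁵ = a²²

Answer: a²²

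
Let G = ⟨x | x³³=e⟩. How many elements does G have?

G is generated by a single element, so G is cyclic. The relator gives x³³ = e and no smaller power is forced to be e, so the 33 powers {e, x, x², x³, x⁴, x⁵, x⁶, x⁷, x⁸, x⁹, x²², x²³, x²¹, x²⁰, x²⁴, x²⁵, x²⁶, x²⁷, x²⁸, x²⁹, x³², x³¹, x³⁰, x¹², x¹³, x¹¹, x¹⁰, x¹⁴, x¹⁵, x¹⁶, x¹⁷, x¹⁸, x¹⁹} are distinct. Hence |G| = 33.

Answer: 33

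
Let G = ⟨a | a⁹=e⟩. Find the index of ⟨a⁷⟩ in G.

First find ord(a⁷) by computing successive powers:
  (a⁷)¹ = a⁷, (a⁷)² = a⁵, (a⁷)³ = a³, (a⁷)⁴ = a, (a⁷)⁵ = a⁸, (a⁷)⁶ = a⁶, (a⁷)⁷ = a⁴, (a⁷)⁸ = a², (a⁷)⁹ = e.
So |⟨a⁷⟩| = ord(a⁷) = 9. With |G| = 9, by Lagrange [G : ⟨a⁷⟩] = 9/9 = 1.

Answer: 1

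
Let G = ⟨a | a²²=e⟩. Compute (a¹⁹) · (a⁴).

Compute (a¹⁹) · (a⁴) by multiplying left to right and reducing via the relations at each step:
  (a¹⁹) · a⁴ = a

Answer: a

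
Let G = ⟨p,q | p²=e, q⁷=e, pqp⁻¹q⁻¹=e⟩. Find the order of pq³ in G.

Compute successive powers until reaching e:
  (pq³)¹ = pq³, (pq³)² = q⁶, (pq³)³ = pq², (pq³)⁴ = q⁵, (pq³)⁵ = pq, (pq³)⁶ = q⁴, (pq³)⁷ = p, (pq³)⁸ = q³, (pq³)⁹ = pq⁶, (pq³)¹⁰ = q², (pq³)¹¹ = pq⁵, (pq³)¹² = q, (pq³)¹³ = pq⁴, (pq³)¹⁴ = e.
The smallest positive k with (pq³)ᵏ = e is 14.

Answer: 14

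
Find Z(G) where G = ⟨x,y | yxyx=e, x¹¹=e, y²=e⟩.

An element z ∈ Z(G) iff z commutes with every generator.
For example e is central: e·x = x = x·e; e·y = y = y·e.
Whereas x ∉ Z(G) since x·y = xy ≠ x¹⁰y = y·x.
Checking each of the 22 elements this way gives Z(G) = {e}, of order 1.

Answer: {e}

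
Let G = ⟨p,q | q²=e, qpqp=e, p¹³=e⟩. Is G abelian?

p·q = pq but q·p = p¹²q, so p·q ≠ q·p and G is not abelian.

Answer: No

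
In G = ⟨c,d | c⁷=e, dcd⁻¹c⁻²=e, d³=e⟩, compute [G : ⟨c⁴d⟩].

First find ord(c⁴d) by computing successive powers:
  (c⁴d)¹ = c⁴d, (c⁴d)² = c⁵d², (c⁴d)³ = e.
So |⟨c⁴d⟩| = ord(c⁴d) = 3. With |G| = 21, by Lagrange [G : ⟨c⁴d⟩] = 21/3 = 7.

Answer: 7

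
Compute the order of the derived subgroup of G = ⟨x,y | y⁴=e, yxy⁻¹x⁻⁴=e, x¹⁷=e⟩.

G' = [G, G] is generated by all commutators. The generator-pair commutators are: [x, y] = x¹⁴.
The subgroup they normally generate is {e, x, x², x³, x⁴, x⁵, x⁶, x⁷, x⁸, x⁹, x¹⁰, x¹¹, x¹², x¹³, x¹⁴, x¹⁵, x¹⁶}, of order 17.
Check: |G/G'| = 68/17 = 4 is the order of the abelianisation.

Answer: 17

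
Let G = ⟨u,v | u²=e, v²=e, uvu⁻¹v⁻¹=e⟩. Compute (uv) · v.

Compute (uv) · v by multiplying left to right and reducing via the relations at each step:
  (uv) · v = u

Answer: u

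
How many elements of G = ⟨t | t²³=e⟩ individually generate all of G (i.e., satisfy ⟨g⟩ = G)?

G is cyclic of order 23. An element generates G iff its order is 23, and a cyclic group of order 23 has exactly φ(23) = 22 such elements.

Answer: 22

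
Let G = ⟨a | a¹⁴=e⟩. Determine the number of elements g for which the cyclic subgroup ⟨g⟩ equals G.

G is cyclic of order 14. An element generates G iff its order is 14, and a cyclic group of order 14 has exactly φ(14) = 6 such elements.

Answer: 6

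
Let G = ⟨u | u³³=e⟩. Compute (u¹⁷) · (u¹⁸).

Compute (u¹⁷) · (u¹⁸) by multiplying left to right and reducing via the relations at each step:
  (u¹⁷) · u¹⁸ = u²

Answer: u²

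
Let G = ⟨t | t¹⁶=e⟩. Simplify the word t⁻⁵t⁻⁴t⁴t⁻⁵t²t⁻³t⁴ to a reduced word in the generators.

Multiply left to right, reducing at each step:
  (t¹¹) · t⁻⁴ = t⁷
  (t⁷) · t⁴ = t¹¹
  (t¹¹) · t⁻⁵ = t⁶
  (t⁶) · t² = t⁸
  (t⁸) · t⁻³ = t⁵
  (t⁵) · t⁴ = t⁹

Answer: t⁹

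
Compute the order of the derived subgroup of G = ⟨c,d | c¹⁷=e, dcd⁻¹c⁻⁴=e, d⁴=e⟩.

G' = [G, G] is generated by all commutators. The generator-pair commutators are: [c, d] = c¹⁴.
The subgroup they normally generate is {e, c, c², c³, c⁴, c⁵, c⁶, c⁷, c⁸, c⁹, c¹⁰, c¹¹, c¹², c¹³, c¹⁴, c¹⁵, c¹⁶}, of order 17.
Check: |G/G'| = 68/17 = 4 is the order of the abelianisation.

Answer: 17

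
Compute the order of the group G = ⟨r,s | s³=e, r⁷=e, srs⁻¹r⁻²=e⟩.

Enumerate words in the generators, reducing via the relations: the distinct elements are
  {e, r, s, rs, r², r³, r⁴, r⁵, r⁶, s², rs², r²s, r³s, r⁴s, r⁵s, r⁶s, r²s², r³s², r⁴s², r⁵s², r⁶s²}.
No further products give new elements, so |G| = 21.

Answer: 21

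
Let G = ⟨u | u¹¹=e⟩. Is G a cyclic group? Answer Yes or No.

|G| = 11. The element u has order 11 (its powers give 11 distinct elements), so ⟨u⟩ = G and G is cyclic.

Answer: Yes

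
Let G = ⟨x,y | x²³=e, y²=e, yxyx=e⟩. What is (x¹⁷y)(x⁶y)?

Compute (x¹⁷y) · (x⁶y) by multiplying left to right and reducing via the relations at each step:
  (x¹⁷y) · x⁶ = x¹¹y
  (x¹¹y) · y = x¹¹

Answer: x¹¹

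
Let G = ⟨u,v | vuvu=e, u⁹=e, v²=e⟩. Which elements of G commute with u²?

⟨u²⟩ ⊆ C_G(u²) since powers of u² commute with u²; so |C_G(u²)| ≥ |⟨u²⟩| = 9.
By orbit–stabilizer, |C_G(u²)| = |G| / |conj. class of u²| = 18 / 2 = 9.
The 9 elements commuting with u² are {e, u, u², u³, u⁴, u⁵, u⁶, u⁷, u⁸}.

Answer: {e, u, u², u³, u⁴, u⁵, u⁶, u⁷, u⁸}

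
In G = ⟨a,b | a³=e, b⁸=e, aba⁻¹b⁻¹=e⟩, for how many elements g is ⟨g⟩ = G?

G is cyclic of order 24. An element generates G iff its order is 24, and a cyclic group of order 24 has exactly φ(24) = 8 such elements.

Answer: 8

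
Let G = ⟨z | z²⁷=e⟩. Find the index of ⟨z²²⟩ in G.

First find ord(z²²) by computing successive powers:
  (z²²)¹ = z²², (z²²)² = z¹⁷, (z²²)³ = z¹², (z²²)⁴ = z⁷, (z²²)⁵ = z², (z²²)⁶ = z²⁴, (z²²)⁷ = z¹⁹, (z²²)⁸ = z¹⁴, (z²²)⁹ = z⁹, (z²²)¹⁰ = z⁴, (z²²)¹¹ = z²⁶, (z²²)¹² = z²¹, (z²²)¹³ = z¹⁶, (z²²)¹⁴ = z¹¹, (z²²)¹⁵ = z⁶, (z²²)¹⁶ = z, (z²²)¹⁷ = z²³, (z²²)¹⁸ = z¹⁸, (z²²)¹⁹ = z¹³, (z²²)²⁰ = z⁸, (z²²)²¹ = z³, (z²²)²² = z²⁵, (z²²)²³ = z²⁰, (z²²)²⁴ = z¹⁵, (z²²)²⁵ = z¹⁰, (z²²)²⁶ = z⁵, (z²²)²⁷ = e.
So |⟨z²²⟩| = ord(z²²) = 27. With |G| = 27, by Lagrange [G : ⟨z²²⟩] = 27/27 = 1.

Answer: 1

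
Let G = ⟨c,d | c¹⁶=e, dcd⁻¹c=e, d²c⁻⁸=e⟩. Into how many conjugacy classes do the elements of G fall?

The conjugacy classes (representative and size) are:
  [e] (size 1), [c] (size 2), [c¹⁴] (size 2), [c¹³] (size 2), [c¹²] (size 2), [c⁵] (size 2), [c¹⁰] (size 2), [c⁷] (size 2), [c⁸] (size 1), [d⁻¹] (size 8), [c⁷d⁻¹] (size 8).
Class equation: 1 + 2 + 2 + 2 + 2 + 2 + 2 + 2 + 1 + 8 + 8 = 32 = |G|. So G has 11 conjugacy classes.

Answer: 11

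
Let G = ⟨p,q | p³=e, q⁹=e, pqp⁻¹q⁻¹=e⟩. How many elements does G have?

Enumerate words in the generators, reducing via the relations: the distinct elements are
  {e, p, q, pq, p², q², q³, q⁴, q⁵, q⁶, q⁷, q⁸, pq², pq³, pq⁴, pq⁵, pq⁶, pq⁷, pq⁸, p²q, p²q², p²q³, p²q⁴, p²q⁵, p²q⁶, p²q⁷, p²q⁸}.
No further products give new elements, so |G| = 27.

Answer: 27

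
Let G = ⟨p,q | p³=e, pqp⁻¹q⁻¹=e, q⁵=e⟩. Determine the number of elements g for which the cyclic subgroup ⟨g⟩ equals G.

G is cyclic of order 15. An element generates G iff its order is 15, and a cyclic group of order 15 has exactly φ(15) = 8 such elements.

Answer: 8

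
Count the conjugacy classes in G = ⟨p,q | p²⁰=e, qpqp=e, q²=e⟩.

The conjugacy classes (representative and size) are:
  [e] (size 1), [p] (size 2), [p¹⁸] (size 2), [p³] (size 2), [p⁴] (size 2), [p¹⁵] (size 2), [p¹⁴] (size 2), [p⁷] (size 2), [p¹²] (size 2), [p¹¹] (size 2), [p¹⁰] (size 1), [p¹⁸q] (size 10), [p⁵q] (size 10).
Class equation: 1 + 2 + 2 + 2 + 2 + 2 + 2 + 2 + 2 + 2 + 1 + 10 + 10 = 40 = |G|. So G has 13 conjugacy classes.

Answer: 13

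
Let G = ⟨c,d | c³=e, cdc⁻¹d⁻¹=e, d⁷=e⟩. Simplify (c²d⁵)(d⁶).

Compute (c²d⁵) · (d⁶) by multiplying left to right and reducing via the relations at each step:
  (c²d⁵) · d⁶ = c²d⁴

Answer: c²d⁴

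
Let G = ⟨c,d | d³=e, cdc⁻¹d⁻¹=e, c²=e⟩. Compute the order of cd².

Compute successive powers until reaching e:
  (cd²)¹ = cd², (cd²)² = d, (cd²)³ = c, (cd²)⁴ = d², (cd²)⁵ = cd, (cd²)⁶ = e.
The smallest positive k with (cd²)ᵏ = e is 6.

Answer: 6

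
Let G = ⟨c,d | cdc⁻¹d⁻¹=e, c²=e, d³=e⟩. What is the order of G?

Enumerate words in the generators, reducing via the relations: the distinct elements are
  {c, d, e, cd, d², cd²}.
No further products give new elements, so |G| = 6.

Answer: 6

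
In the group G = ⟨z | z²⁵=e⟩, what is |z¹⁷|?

Compute successive powers until reaching e:
  (z¹⁷)¹ = z¹⁷, (z¹⁷)² = z⁹, (z¹⁷)³ = z, (z¹⁷)⁴ = z¹⁸, (z¹⁷)⁵ = z¹⁰, (z¹⁷)⁶ = z², (z¹⁷)⁷ = z¹⁹, (z¹⁷)⁸ = z¹¹, (z¹⁷)⁹ = z³, (z¹⁷)¹⁰ = z²⁰, (z¹⁷)¹¹ = z¹², (z¹⁷)¹² = z⁴, (z¹⁷)¹³ = z²¹, (z¹⁷)¹⁴ = z¹³, (z¹⁷)¹⁵ = z⁵, (z¹⁷)¹⁶ = z²², (z¹⁷)¹⁷ = z¹⁴, (z¹⁷)¹⁸ = z⁶, (z¹⁷)¹⁹ = z²³, (z¹⁷)²⁰ = z¹⁵, (z¹⁷)²¹ = z⁷, (z¹⁷)²² = z²⁴, (z¹⁷)²³ = z¹⁶, (z¹⁷)²⁴ = z⁸, (z¹⁷)²⁵ = e.
The smallest positive k with (z¹⁷)ᵏ = e is 25.

Answer: 25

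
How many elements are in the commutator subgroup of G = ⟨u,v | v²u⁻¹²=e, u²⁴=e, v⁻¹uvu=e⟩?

G' = [G, G] is generated by all commutators. The generator-pair commutators are: [u, v] = u².
The subgroup they normally generate is {e, u², u⁴, u⁶, u⁸, u¹⁰, u¹², u¹⁴, u¹⁶, u¹⁸, u²⁰, u²²}, of order 12.
Check: |G/G'| = 48/12 = 4 is the order of the abelianisation.

Answer: 12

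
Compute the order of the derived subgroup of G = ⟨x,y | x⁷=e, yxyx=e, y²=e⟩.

G' = [G, G] is generated by all commutators. The generator-pair commutators are: [x, y] = x².
The subgroup they normally generate is {e, x, x², x³, x⁴, x⁵, x⁶}, of order 7.
Check: |G/G'| = 14/7 = 2 is the order of the abelianisation.

Answer: 7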